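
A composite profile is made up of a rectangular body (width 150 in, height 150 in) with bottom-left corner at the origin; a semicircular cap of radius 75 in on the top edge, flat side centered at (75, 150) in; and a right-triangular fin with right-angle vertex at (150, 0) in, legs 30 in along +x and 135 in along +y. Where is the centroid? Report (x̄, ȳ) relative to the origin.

x̄ = 80.16 in, ȳ = 101.47 in

rectangular body: A = 150 × 150 = 22500.00, centroid at (75.00, 75.00).
semicircular top: A = ½π·75² = 8835.73, centroid at (75.00, 181.83).
triangular fin: A = ½·30·135 = 2025.00, centroid at (160.00, 45.00).
ΣA = 33360.73 in²
ΣAx̄ = (22500.00)(75.00) + (8835.73)(75.00) + (2025.00)(160.00) = 2674179.70 in³
ΣAȳ = (22500.00)(75.00) + (8835.73)(181.83) + (2025.00)(45.00) = 3385234.40 in³
x̄ = 2674179.70 / 33360.73 = 80.16 in
ȳ = 3385234.40 / 33360.73 = 101.47 in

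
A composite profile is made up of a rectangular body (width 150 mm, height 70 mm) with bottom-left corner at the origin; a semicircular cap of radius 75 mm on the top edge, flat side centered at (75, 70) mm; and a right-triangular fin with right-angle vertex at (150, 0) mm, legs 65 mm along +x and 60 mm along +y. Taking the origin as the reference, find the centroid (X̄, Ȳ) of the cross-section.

X̄ = 83.86 mm, Ȳ = 61.37 mm

rectangular body: A = 150 × 70 = 10500.00, centroid at (75.00, 35.00).
semicircular top: A = ½π·75² = 8835.73, centroid at (75.00, 101.83).
triangular fin: A = ½·65·60 = 1950.00, centroid at (171.67, 20.00).
ΣA = 21285.73 mm², ΣAX̄ = 1784929.70 mm³, ΣAȲ = 1306251.05 mm³.
X̄ = 1784929.70/21285.73 = 83.86 mm; Ȳ = 1306251.05/21285.73 = 61.37 mm.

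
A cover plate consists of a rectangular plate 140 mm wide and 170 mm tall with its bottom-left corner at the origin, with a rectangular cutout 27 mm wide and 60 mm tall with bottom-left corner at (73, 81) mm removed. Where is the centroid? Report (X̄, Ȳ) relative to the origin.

X̄ = 68.79 mm, Ȳ = 83.10 mm

Part | A | x̄ᵢ | ȳᵢ | A·x̄ᵢ | A·ȳᵢ
plate | 23800.00 | 70.00 | 85.00 | 1666000.00 | 2023000.00
hole | -1620.00 | 86.50 | 111.00 | -140130.00 | -179820.00
Σ | 22180.00 |  |  | 1525870.00 | 1843180.00
X̄ = 1525870.00 / 22180.00 = 68.79 mm
Ȳ = 1843180.00 / 22180.00 = 83.10 mm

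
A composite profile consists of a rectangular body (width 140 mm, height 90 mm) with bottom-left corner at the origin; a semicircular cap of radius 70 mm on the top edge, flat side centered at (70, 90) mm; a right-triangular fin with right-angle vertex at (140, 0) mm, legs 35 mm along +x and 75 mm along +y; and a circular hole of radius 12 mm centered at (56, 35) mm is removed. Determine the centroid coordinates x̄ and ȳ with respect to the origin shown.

Part | A | x̄ᵢ | ȳᵢ | A·x̄ᵢ | A·ȳᵢ
rectangular body | 12600.00 | 70.00 | 45.00 | 882000.00 | 567000.00
semicircular top | 7696.90 | 70.00 | 119.71 | 538783.14 | 921387.85
triangular fin | 1312.50 | 151.67 | 25.00 | 199062.50 | 32812.50
hole | -452.39 | 56.00 | 35.00 | -25333.80 | -15833.63
Σ | 21157.01 |  |  | 1594511.84 | 1505366.72
x̄ = 1594511.84 / 21157.01 = 75.37 mm
ȳ = 1505366.72 / 21157.01 = 71.15 mm

x̄ = 75.37 mm, ȳ = 71.15 mm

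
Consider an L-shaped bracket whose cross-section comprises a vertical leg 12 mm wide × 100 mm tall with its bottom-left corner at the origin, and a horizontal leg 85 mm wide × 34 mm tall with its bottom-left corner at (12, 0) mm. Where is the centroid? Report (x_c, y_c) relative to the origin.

vertical leg: A = 12 × 100 = 1200.00, centroid at (6.00, 50.00).
horizontal leg: A = 85 × 34 = 2890.00, centroid at (54.50, 17.00).
ΣA = 4090.00 mm²
ΣAx_c = (1200.00)(6.00) + (2890.00)(54.50) = 164705.00 mm³
ΣAy_c = (1200.00)(50.00) + (2890.00)(17.00) = 109130.00 mm³
x_c = 164705.00 / 4090.00 = 40.27 mm
y_c = 109130.00 / 4090.00 = 26.68 mm

x_c = 40.27 mm, y_c = 26.68 mm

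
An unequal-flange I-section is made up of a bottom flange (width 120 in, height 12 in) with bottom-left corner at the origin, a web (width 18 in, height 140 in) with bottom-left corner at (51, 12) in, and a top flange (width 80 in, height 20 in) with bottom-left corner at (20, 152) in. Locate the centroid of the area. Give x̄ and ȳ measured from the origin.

x̄ = 60.00 in, ȳ = 85.34 in

Part | A | x̄ᵢ | ȳᵢ | A·x̄ᵢ | A·ȳᵢ
bottom flange | 1440.00 | 60.00 | 6.00 | 86400.00 | 8640.00
web | 2520.00 | 60.00 | 82.00 | 151200.00 | 206640.00
top flange | 1600.00 | 60.00 | 162.00 | 96000.00 | 259200.00
Σ | 5560.00 |  |  | 333600.00 | 474480.00
x̄ = 333600.00 / 5560.00 = 60.00 in
ȳ = 474480.00 / 5560.00 = 85.34 in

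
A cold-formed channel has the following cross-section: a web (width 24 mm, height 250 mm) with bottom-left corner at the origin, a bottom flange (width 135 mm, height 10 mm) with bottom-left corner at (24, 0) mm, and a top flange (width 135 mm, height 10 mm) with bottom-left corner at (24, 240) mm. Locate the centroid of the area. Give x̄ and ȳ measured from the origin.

x̄ = 36.67 mm, ȳ = 125.00 mm

web: A = 24 × 250 = 6000.00, centroid at (12.00, 125.00).
bottom flange: A = 135 × 10 = 1350.00, centroid at (91.50, 5.00).
top flange: A = 135 × 10 = 1350.00, centroid at (91.50, 245.00).
ΣA = 8700.00 mm²
ΣAx̄ = (6000.00)(12.00) + (1350.00)(91.50) + (1350.00)(91.50) = 319050.00 mm³
ΣAȳ = (6000.00)(125.00) + (1350.00)(5.00) + (1350.00)(245.00) = 1087500.00 mm³
x̄ = 319050.00 / 8700.00 = 36.67 mm
ȳ = 1087500.00 / 8700.00 = 125.00 mm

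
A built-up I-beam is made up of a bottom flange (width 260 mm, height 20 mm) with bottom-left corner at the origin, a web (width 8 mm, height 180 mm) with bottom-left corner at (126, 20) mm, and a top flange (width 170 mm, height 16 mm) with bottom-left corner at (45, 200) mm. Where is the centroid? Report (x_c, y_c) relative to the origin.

bottom flange: A = 260 × 20 = 5200.00, centroid at (130.00, 10.00).
web: A = 8 × 180 = 1440.00, centroid at (130.00, 110.00).
top flange: A = 170 × 16 = 2720.00, centroid at (130.00, 208.00).
ΣA = 9360.00 mm²
ΣAx_c = (5200.00)(130.00) + (1440.00)(130.00) + (2720.00)(130.00) = 1216800.00 mm³
ΣAy_c = (5200.00)(10.00) + (1440.00)(110.00) + (2720.00)(208.00) = 776160.00 mm³
x_c = 1216800.00 / 9360.00 = 130.00 mm
y_c = 776160.00 / 9360.00 = 82.92 mm

x_c = 130.00 mm, y_c = 82.92 mm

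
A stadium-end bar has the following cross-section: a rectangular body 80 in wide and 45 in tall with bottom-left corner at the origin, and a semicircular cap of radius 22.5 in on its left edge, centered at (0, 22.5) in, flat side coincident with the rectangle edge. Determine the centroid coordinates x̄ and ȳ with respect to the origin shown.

Part | A | x̄ᵢ | ȳᵢ | A·x̄ᵢ | A·ȳᵢ
rectangular body | 3600.00 | 40.00 | 22.50 | 144000.00 | 81000.00
semicircular end | 795.22 | -9.55 | 22.50 | -7593.75 | 17892.35
Σ | 4395.22 |  |  | 136406.25 | 98892.35
x̄ = 136406.25 / 4395.22 = 31.04 in
ȳ = 98892.35 / 4395.22 = 22.50 in

x̄ = 31.04 in, ȳ = 22.50 in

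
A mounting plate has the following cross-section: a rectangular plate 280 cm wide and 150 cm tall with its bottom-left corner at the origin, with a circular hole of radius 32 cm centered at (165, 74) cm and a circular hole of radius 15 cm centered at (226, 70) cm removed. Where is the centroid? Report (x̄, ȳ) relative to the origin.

plate: A = 280 × 150 = 42000.00, centroid at (140.00, 75.00).
hole 1: A = −π·32² = -3216.99, centroid at (165.00, 74.00).
hole 2: A = −π·15² = -706.86, centroid at (226.00, 70.00).
ΣA = 38076.15 cm²
ΣAx̄ = (42000.00)(140.00) + (-3216.99)(165.00) + (-706.86)(226.00) = 5189446.52 cm³
ΣAȳ = (42000.00)(75.00) + (-3216.99)(74.00) + (-706.86)(70.00) = 2862462.59 cm³
x̄ = 5189446.52 / 38076.15 = 136.29 cm
ȳ = 2862462.59 / 38076.15 = 75.18 cm

x̄ = 136.29 cm, ȳ = 75.18 cm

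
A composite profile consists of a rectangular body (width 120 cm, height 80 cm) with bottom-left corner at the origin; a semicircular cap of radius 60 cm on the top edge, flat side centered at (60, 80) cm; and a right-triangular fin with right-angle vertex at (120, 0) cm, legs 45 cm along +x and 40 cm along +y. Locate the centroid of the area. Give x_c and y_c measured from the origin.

Part | A | x̄ᵢ | ȳᵢ | A·x̄ᵢ | A·ȳᵢ
rectangular body | 9600.00 | 60.00 | 40.00 | 576000.00 | 384000.00
semicircular top | 5654.87 | 60.00 | 105.46 | 339292.01 | 596389.34
triangular fin | 900.00 | 135.00 | 13.33 | 121500.00 | 12000.00
Σ | 16154.87 |  |  | 1036792.01 | 992389.34
x_c = 1036792.01 / 16154.87 = 64.18 cm
y_c = 992389.34 / 16154.87 = 61.43 cm

x_c = 64.18 cm, y_c = 61.43 cm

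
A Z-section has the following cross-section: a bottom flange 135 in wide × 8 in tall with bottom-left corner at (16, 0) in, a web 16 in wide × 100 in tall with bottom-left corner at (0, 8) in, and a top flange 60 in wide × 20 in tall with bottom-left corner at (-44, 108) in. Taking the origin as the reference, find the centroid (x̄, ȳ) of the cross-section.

x̄ = 22.21 in, ȳ = 61.53 in

bottom flange: A = 135 × 8 = 1080.00, centroid at (83.50, 4.00).
web: A = 16 × 100 = 1600.00, centroid at (8.00, 58.00).
top flange: A = 60 × 20 = 1200.00, centroid at (-14.00, 118.00).
ΣA = 3880.00 in²
ΣAx̄ = (1080.00)(83.50) + (1600.00)(8.00) + (1200.00)(-14.00) = 86180.00 in³
ΣAȳ = (1080.00)(4.00) + (1600.00)(58.00) + (1200.00)(118.00) = 238720.00 in³
x̄ = 86180.00 / 3880.00 = 22.21 in
ȳ = 238720.00 / 3880.00 = 61.53 in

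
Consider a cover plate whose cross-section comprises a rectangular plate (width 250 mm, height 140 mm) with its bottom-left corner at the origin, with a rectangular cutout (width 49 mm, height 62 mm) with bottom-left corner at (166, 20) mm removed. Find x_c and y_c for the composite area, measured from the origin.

x_c = 118.77 mm, y_c = 71.81 mm

plate: A = 250 × 140 = 35000.00, centroid at (125.00, 70.00).
hole: A = −(49 × 62) = -3038.00, centroid at (190.50, 51.00).
ΣA = 31962.00 mm²
ΣAx_c = (35000.00)(125.00) + (-3038.00)(190.50) = 3796261.00 mm³
ΣAy_c = (35000.00)(70.00) + (-3038.00)(51.00) = 2295062.00 mm³
x_c = 3796261.00 / 31962.00 = 118.77 mm
y_c = 2295062.00 / 31962.00 = 71.81 mm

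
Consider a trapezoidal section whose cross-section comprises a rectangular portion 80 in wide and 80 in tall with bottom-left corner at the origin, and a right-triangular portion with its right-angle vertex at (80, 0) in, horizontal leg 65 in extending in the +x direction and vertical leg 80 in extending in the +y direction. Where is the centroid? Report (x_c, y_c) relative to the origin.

rectangular portion: A = 80 × 80 = 6400.00, centroid at (40.00, 40.00).
triangular portion: A = ½·65·80 = 2600.00, centroid at (101.67, 26.67).
ΣA = 9000.00 in²
ΣAx_c = (6400.00)(40.00) + (2600.00)(101.67) = 520333.33 in³
ΣAy_c = (6400.00)(40.00) + (2600.00)(26.67) = 325333.33 in³
x_c = 520333.33 / 9000.00 = 57.81 in
y_c = 325333.33 / 9000.00 = 36.15 in

x_c = 57.81 in, y_c = 36.15 in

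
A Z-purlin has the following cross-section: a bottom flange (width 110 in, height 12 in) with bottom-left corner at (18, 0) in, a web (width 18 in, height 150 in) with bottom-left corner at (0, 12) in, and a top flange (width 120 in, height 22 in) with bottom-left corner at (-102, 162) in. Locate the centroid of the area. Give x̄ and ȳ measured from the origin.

bottom flange: A = 110 × 12 = 1320.00, centroid at (73.00, 6.00).
web: A = 18 × 150 = 2700.00, centroid at (9.00, 87.00).
top flange: A = 120 × 22 = 2640.00, centroid at (-42.00, 173.00).
ΣA = 6660.00 in²
ΣAx̄ = (1320.00)(73.00) + (2700.00)(9.00) + (2640.00)(-42.00) = 9780.00 in³
ΣAȳ = (1320.00)(6.00) + (2700.00)(87.00) + (2640.00)(173.00) = 699540.00 in³
x̄ = 9780.00 / 6660.00 = 1.47 in
ȳ = 699540.00 / 6660.00 = 105.04 in

x̄ = 1.47 in, ȳ = 105.04 in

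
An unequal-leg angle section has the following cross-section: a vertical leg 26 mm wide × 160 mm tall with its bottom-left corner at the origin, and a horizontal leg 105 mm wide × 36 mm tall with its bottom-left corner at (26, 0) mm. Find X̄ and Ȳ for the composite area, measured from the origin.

X̄ = 44.18 mm, Ȳ = 50.48 mm

vertical leg: A = 26 × 160 = 4160.00, centroid at (13.00, 80.00).
horizontal leg: A = 105 × 36 = 3780.00, centroid at (78.50, 18.00).
ΣA = 7940.00 mm², ΣAX̄ = 350810.00 mm³, ΣAȲ = 400840.00 mm³.
X̄ = 350810.00/7940.00 = 44.18 mm; Ȳ = 400840.00/7940.00 = 50.48 mm.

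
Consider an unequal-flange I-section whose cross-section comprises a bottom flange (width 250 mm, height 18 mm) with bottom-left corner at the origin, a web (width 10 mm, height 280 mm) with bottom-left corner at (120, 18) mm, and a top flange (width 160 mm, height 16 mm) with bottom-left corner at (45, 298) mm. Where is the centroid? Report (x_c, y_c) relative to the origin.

bottom flange: A = 250 × 18 = 4500.00, centroid at (125.00, 9.00).
web: A = 10 × 280 = 2800.00, centroid at (125.00, 158.00).
top flange: A = 160 × 16 = 2560.00, centroid at (125.00, 306.00).
ΣA = 9860.00 mm², ΣAx_c = 1232500.00 mm³, ΣAy_c = 1266260.00 mm³.
x_c = 1232500.00/9860.00 = 125.00 mm; y_c = 1266260.00/9860.00 = 128.42 mm.

x_c = 125.00 mm, y_c = 128.42 mm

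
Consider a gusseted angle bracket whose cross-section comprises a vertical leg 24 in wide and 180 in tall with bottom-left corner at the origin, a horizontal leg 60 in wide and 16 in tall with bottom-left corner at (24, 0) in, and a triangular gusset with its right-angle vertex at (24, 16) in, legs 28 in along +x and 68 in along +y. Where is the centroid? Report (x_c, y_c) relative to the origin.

x_c = 21.73 in, y_c = 69.53 in

Part | A | x̄ᵢ | ȳᵢ | A·x̄ᵢ | A·ȳᵢ
vertical leg | 4320.00 | 12.00 | 90.00 | 51840.00 | 388800.00
horizontal leg | 960.00 | 54.00 | 8.00 | 51840.00 | 7680.00
gusset | 952.00 | 33.33 | 38.67 | 31733.33 | 36810.67
Σ | 6232.00 |  |  | 135413.33 | 433290.67
x_c = 135413.33 / 6232.00 = 21.73 in
y_c = 433290.67 / 6232.00 = 69.53 in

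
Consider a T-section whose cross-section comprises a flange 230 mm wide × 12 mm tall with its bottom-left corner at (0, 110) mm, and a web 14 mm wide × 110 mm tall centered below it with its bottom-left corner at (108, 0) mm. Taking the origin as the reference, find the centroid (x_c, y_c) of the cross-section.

Part | A | x̄ᵢ | ȳᵢ | A·x̄ᵢ | A·ȳᵢ
web | 1540.00 | 115.00 | 55.00 | 177100.00 | 84700.00
flange | 2760.00 | 115.00 | 116.00 | 317400.00 | 320160.00
Σ | 4300.00 |  |  | 494500.00 | 404860.00
x_c = 494500.00 / 4300.00 = 115.00 mm
y_c = 404860.00 / 4300.00 = 94.15 mm

x_c = 115.00 mm, y_c = 94.15 mm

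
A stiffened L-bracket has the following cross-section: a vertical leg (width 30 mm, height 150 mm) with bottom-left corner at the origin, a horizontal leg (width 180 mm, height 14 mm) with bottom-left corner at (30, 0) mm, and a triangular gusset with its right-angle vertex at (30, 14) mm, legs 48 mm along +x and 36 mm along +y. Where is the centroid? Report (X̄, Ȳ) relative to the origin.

Part | A | x̄ᵢ | ȳᵢ | A·x̄ᵢ | A·ȳᵢ
vertical leg | 4500.00 | 15.00 | 75.00 | 67500.00 | 337500.00
horizontal leg | 2520.00 | 120.00 | 7.00 | 302400.00 | 17640.00
gusset | 864.00 | 46.00 | 26.00 | 39744.00 | 22464.00
Σ | 7884.00 |  |  | 409644.00 | 377604.00
X̄ = 409644.00 / 7884.00 = 51.96 mm
Ȳ = 377604.00 / 7884.00 = 47.89 mm

X̄ = 51.96 mm, Ȳ = 47.89 mm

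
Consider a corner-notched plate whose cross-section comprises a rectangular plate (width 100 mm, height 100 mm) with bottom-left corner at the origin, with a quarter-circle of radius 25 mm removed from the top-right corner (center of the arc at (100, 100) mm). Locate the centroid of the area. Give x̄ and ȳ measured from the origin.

Part | A | x̄ᵢ | ȳᵢ | A·x̄ᵢ | A·ȳᵢ
plate | 10000.00 | 50.00 | 50.00 | 500000.00 | 500000.00
removed quarter-circle | -490.87 | 89.39 | 89.39 | -43879.05 | -43879.05
Σ | 9509.13 |  |  | 456120.95 | 456120.95
x̄ = 456120.95 / 9509.13 = 47.97 mm
ȳ = 456120.95 / 9509.13 = 47.97 mm

x̄ = 47.97 mm, ȳ = 47.97 mm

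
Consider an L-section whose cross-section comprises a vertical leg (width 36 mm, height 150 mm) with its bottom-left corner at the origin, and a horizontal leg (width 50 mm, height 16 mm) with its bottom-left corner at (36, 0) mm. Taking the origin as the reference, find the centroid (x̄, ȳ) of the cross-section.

x̄ = 23.55 mm, ȳ = 66.35 mm

vertical leg: A = 36 × 150 = 5400.00, centroid at (18.00, 75.00).
horizontal leg: A = 50 × 16 = 800.00, centroid at (61.00, 8.00).
ΣA = 6200.00 mm², ΣAx̄ = 146000.00 mm³, ΣAȳ = 411400.00 mm³.
x̄ = 146000.00/6200.00 = 23.55 mm; ȳ = 411400.00/6200.00 = 66.35 mm.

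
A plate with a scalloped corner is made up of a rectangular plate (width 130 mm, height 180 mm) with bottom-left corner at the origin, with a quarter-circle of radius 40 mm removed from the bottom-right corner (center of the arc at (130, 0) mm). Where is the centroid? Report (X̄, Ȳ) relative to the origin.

plate: A = 130 × 180 = 23400.00, centroid at (65.00, 90.00).
removed quarter-circle: A = −¼π·40² = -1256.64, centroid at (113.02, 16.98).
ΣA = 22143.36 mm²
ΣAX̄ = (23400.00)(65.00) + (-1256.64)(113.02) = 1378970.52 mm³
ΣAȲ = (23400.00)(90.00) + (-1256.64)(16.98) = 2084666.67 mm³
X̄ = 1378970.52 / 22143.36 = 62.27 mm
Ȳ = 2084666.67 / 22143.36 = 94.14 mm

X̄ = 62.27 mm, Ȳ = 94.14 mm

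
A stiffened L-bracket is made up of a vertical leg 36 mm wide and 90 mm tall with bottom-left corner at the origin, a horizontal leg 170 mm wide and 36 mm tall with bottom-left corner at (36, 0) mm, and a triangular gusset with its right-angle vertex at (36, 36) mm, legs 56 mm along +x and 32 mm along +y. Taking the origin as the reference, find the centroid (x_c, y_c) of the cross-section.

vertical leg: A = 36 × 90 = 3240.00, centroid at (18.00, 45.00).
horizontal leg: A = 170 × 36 = 6120.00, centroid at (121.00, 18.00).
gusset: A = ½·56·32 = 896.00, centroid at (54.67, 46.67).
ΣA = 10256.00 mm²
ΣAx_c = (3240.00)(18.00) + (6120.00)(121.00) + (896.00)(54.67) = 847821.33 mm³
ΣAy_c = (3240.00)(45.00) + (6120.00)(18.00) + (896.00)(46.67) = 297773.33 mm³
x_c = 847821.33 / 10256.00 = 82.67 mm
y_c = 297773.33 / 10256.00 = 29.03 mm

x_c = 82.67 mm, y_c = 29.03 mm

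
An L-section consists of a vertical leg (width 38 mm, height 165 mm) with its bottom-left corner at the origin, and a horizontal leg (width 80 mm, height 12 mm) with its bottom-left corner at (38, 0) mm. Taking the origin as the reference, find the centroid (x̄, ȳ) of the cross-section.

x̄ = 26.83 mm, ȳ = 72.34 mm

Part | A | x̄ᵢ | ȳᵢ | A·x̄ᵢ | A·ȳᵢ
vertical leg | 6270.00 | 19.00 | 82.50 | 119130.00 | 517275.00
horizontal leg | 960.00 | 78.00 | 6.00 | 74880.00 | 5760.00
Σ | 7230.00 |  |  | 194010.00 | 523035.00
x̄ = 194010.00 / 7230.00 = 26.83 mm
ȳ = 523035.00 / 7230.00 = 72.34 mm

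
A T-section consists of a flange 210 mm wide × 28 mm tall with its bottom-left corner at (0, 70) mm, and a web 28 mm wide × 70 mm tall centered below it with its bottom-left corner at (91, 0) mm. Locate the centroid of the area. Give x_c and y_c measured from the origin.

web: A = 28 × 70 = 1960.00, centroid at (105.00, 35.00).
flange: A = 210 × 28 = 5880.00, centroid at (105.00, 84.00).
ΣA = 7840.00 mm²
ΣAx_c = (1960.00)(105.00) + (5880.00)(105.00) = 823200.00 mm³
ΣAy_c = (1960.00)(35.00) + (5880.00)(84.00) = 562520.00 mm³
x_c = 823200.00 / 7840.00 = 105.00 mm
y_c = 562520.00 / 7840.00 = 71.75 mm

x_c = 105.00 mm, y_c = 71.75 mm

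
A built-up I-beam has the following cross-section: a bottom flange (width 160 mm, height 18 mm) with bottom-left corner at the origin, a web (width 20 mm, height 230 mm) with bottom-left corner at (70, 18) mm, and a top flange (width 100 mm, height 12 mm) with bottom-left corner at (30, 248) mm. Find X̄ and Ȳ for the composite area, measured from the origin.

X̄ = 80.00 mm, Ȳ = 108.59 mm

bottom flange: A = 160 × 18 = 2880.00, centroid at (80.00, 9.00).
web: A = 20 × 230 = 4600.00, centroid at (80.00, 133.00).
top flange: A = 100 × 12 = 1200.00, centroid at (80.00, 254.00).
ΣA = 8680.00 mm²
ΣAX̄ = (2880.00)(80.00) + (4600.00)(80.00) + (1200.00)(80.00) = 694400.00 mm³
ΣAȲ = (2880.00)(9.00) + (4600.00)(133.00) + (1200.00)(254.00) = 942520.00 mm³
X̄ = 694400.00 / 8680.00 = 80.00 mm
Ȳ = 942520.00 / 8680.00 = 108.59 mm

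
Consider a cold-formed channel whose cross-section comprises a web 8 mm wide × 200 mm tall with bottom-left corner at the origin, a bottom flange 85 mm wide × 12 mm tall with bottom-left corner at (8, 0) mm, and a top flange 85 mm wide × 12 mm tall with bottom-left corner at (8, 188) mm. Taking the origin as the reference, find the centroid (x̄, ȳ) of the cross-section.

Part | A | x̄ᵢ | ȳᵢ | A·x̄ᵢ | A·ȳᵢ
web | 1600.00 | 4.00 | 100.00 | 6400.00 | 160000.00
bottom flange | 1020.00 | 50.50 | 6.00 | 51510.00 | 6120.00
top flange | 1020.00 | 50.50 | 194.00 | 51510.00 | 197880.00
Σ | 3640.00 |  |  | 109420.00 | 364000.00
x̄ = 109420.00 / 3640.00 = 30.06 mm
ȳ = 364000.00 / 3640.00 = 100.00 mm

x̄ = 30.06 mm, ȳ = 100.00 mm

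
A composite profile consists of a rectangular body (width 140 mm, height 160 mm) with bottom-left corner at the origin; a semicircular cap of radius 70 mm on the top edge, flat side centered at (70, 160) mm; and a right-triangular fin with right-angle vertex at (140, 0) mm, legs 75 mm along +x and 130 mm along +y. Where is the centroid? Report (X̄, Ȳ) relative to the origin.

X̄ = 83.24 mm, Ȳ = 99.03 mm

rectangular body: A = 140 × 160 = 22400.00, centroid at (70.00, 80.00).
semicircular top: A = ½π·70² = 7696.90, centroid at (70.00, 189.71).
triangular fin: A = ½·75·130 = 4875.00, centroid at (165.00, 43.33).
ΣA = 34971.90 mm²
ΣAX̄ = (22400.00)(70.00) + (7696.90)(70.00) + (4875.00)(165.00) = 2911158.14 mm³
ΣAȲ = (22400.00)(80.00) + (7696.90)(189.71) + (4875.00)(43.33) = 3463420.99 mm³
X̄ = 2911158.14 / 34971.90 = 83.24 mm
Ȳ = 3463420.99 / 34971.90 = 99.03 mm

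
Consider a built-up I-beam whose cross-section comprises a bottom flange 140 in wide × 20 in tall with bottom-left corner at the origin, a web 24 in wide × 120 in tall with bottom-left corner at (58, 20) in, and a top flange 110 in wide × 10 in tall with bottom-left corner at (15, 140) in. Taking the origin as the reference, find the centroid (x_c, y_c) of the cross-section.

bottom flange: A = 140 × 20 = 2800.00, centroid at (70.00, 10.00).
web: A = 24 × 120 = 2880.00, centroid at (70.00, 80.00).
top flange: A = 110 × 10 = 1100.00, centroid at (70.00, 145.00).
ΣA = 6780.00 in²
ΣAx_c = (2800.00)(70.00) + (2880.00)(70.00) + (1100.00)(70.00) = 474600.00 in³
ΣAy_c = (2800.00)(10.00) + (2880.00)(80.00) + (1100.00)(145.00) = 417900.00 in³
x_c = 474600.00 / 6780.00 = 70.00 in
y_c = 417900.00 / 6780.00 = 61.64 in

x_c = 70.00 in, y_c = 61.64 in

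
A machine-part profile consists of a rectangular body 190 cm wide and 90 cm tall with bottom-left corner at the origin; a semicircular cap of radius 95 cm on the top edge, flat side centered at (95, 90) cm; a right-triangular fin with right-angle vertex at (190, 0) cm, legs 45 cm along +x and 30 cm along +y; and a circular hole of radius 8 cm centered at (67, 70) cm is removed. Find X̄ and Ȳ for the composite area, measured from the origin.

rectangular body: A = 190 × 90 = 17100.00, centroid at (95.00, 45.00).
semicircular top: A = ½π·95² = 14176.44, centroid at (95.00, 130.32).
triangular fin: A = ½·45·30 = 675.00, centroid at (205.00, 10.00).
hole: A = −π·8² = -201.06, centroid at (67.00, 70.00).
ΣA = 31750.37 cm²
ΣAX̄ = (17100.00)(95.00) + (14176.44)(95.00) + (675.00)(205.00) + (-201.06)(67.00) = 3096165.35 cm³
ΣAȲ = (17100.00)(45.00) + (14176.44)(130.32) + (675.00)(10.00) + (-201.06)(70.00) = 2609638.31 cm³
X̄ = 3096165.35 / 31750.37 = 97.52 cm
Ȳ = 2609638.31 / 31750.37 = 82.19 cm

X̄ = 97.52 cm, Ȳ = 82.19 cm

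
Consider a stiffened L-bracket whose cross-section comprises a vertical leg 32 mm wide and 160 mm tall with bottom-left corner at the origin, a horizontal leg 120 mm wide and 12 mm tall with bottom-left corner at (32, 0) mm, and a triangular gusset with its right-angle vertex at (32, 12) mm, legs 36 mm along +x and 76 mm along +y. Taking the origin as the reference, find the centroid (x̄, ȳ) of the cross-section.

x̄ = 34.64 mm, ȳ = 59.20 mm

Part | A | x̄ᵢ | ȳᵢ | A·x̄ᵢ | A·ȳᵢ
vertical leg | 5120.00 | 16.00 | 80.00 | 81920.00 | 409600.00
horizontal leg | 1440.00 | 92.00 | 6.00 | 132480.00 | 8640.00
gusset | 1368.00 | 44.00 | 37.33 | 60192.00 | 51072.00
Σ | 7928.00 |  |  | 274592.00 | 469312.00
x̄ = 274592.00 / 7928.00 = 34.64 mm
ȳ = 469312.00 / 7928.00 = 59.20 mm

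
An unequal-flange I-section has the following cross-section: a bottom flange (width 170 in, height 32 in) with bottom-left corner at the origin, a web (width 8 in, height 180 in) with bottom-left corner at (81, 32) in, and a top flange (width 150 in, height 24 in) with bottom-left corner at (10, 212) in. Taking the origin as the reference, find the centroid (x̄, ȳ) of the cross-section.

x̄ = 85.00 in, ȳ = 102.02 in

bottom flange: A = 170 × 32 = 5440.00, centroid at (85.00, 16.00).
web: A = 8 × 180 = 1440.00, centroid at (85.00, 122.00).
top flange: A = 150 × 24 = 3600.00, centroid at (85.00, 224.00).
ΣA = 10480.00 in²
ΣAx̄ = (5440.00)(85.00) + (1440.00)(85.00) + (3600.00)(85.00) = 890800.00 in³
ΣAȳ = (5440.00)(16.00) + (1440.00)(122.00) + (3600.00)(224.00) = 1069120.00 in³
x̄ = 890800.00 / 10480.00 = 85.00 in
ȳ = 1069120.00 / 10480.00 = 102.02 in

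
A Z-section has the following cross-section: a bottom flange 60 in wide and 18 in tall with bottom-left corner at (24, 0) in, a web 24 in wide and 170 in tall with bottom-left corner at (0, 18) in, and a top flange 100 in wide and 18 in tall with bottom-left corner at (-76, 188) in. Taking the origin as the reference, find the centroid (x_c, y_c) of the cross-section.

bottom flange: A = 60 × 18 = 1080.00, centroid at (54.00, 9.00).
web: A = 24 × 170 = 4080.00, centroid at (12.00, 103.00).
top flange: A = 100 × 18 = 1800.00, centroid at (-26.00, 197.00).
ΣA = 6960.00 in²
ΣAx_c = (1080.00)(54.00) + (4080.00)(12.00) + (1800.00)(-26.00) = 60480.00 in³
ΣAy_c = (1080.00)(9.00) + (4080.00)(103.00) + (1800.00)(197.00) = 784560.00 in³
x_c = 60480.00 / 6960.00 = 8.69 in
y_c = 784560.00 / 6960.00 = 112.72 in

x_c = 8.69 in, y_c = 112.72 in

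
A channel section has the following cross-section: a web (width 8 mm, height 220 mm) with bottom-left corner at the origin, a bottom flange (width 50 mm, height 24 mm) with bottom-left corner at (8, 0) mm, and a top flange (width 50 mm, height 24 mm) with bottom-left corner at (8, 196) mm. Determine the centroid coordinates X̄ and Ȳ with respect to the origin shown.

web: A = 8 × 220 = 1760.00, centroid at (4.00, 110.00).
bottom flange: A = 50 × 24 = 1200.00, centroid at (33.00, 12.00).
top flange: A = 50 × 24 = 1200.00, centroid at (33.00, 208.00).
ΣA = 4160.00 mm²
ΣAX̄ = (1760.00)(4.00) + (1200.00)(33.00) + (1200.00)(33.00) = 86240.00 mm³
ΣAȲ = (1760.00)(110.00) + (1200.00)(12.00) + (1200.00)(208.00) = 457600.00 mm³
X̄ = 86240.00 / 4160.00 = 20.73 mm
Ȳ = 457600.00 / 4160.00 = 110.00 mm

X̄ = 20.73 mm, Ȳ = 110.00 mm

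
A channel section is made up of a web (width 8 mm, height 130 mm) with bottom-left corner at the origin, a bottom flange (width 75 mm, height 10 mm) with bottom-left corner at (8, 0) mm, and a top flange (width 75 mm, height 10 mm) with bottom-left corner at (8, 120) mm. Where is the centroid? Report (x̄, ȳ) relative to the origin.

x̄ = 28.51 mm, ȳ = 65.00 mm

web: A = 8 × 130 = 1040.00, centroid at (4.00, 65.00).
bottom flange: A = 75 × 10 = 750.00, centroid at (45.50, 5.00).
top flange: A = 75 × 10 = 750.00, centroid at (45.50, 125.00).
ΣA = 2540.00 mm²
ΣAx̄ = (1040.00)(4.00) + (750.00)(45.50) + (750.00)(45.50) = 72410.00 mm³
ΣAȳ = (1040.00)(65.00) + (750.00)(5.00) + (750.00)(125.00) = 165100.00 mm³
x̄ = 72410.00 / 2540.00 = 28.51 mm
ȳ = 165100.00 / 2540.00 = 65.00 mm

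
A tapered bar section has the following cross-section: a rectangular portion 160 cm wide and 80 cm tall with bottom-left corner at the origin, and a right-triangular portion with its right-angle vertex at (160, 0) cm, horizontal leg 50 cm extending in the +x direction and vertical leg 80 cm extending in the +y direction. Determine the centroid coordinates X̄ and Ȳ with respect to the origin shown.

rectangular portion: A = 160 × 80 = 12800.00, centroid at (80.00, 40.00).
triangular portion: A = ½·50·80 = 2000.00, centroid at (176.67, 26.67).
ΣA = 14800.00 cm²
ΣAX̄ = (12800.00)(80.00) + (2000.00)(176.67) = 1377333.33 cm³
ΣAȲ = (12800.00)(40.00) + (2000.00)(26.67) = 565333.33 cm³
X̄ = 1377333.33 / 14800.00 = 93.06 cm
Ȳ = 565333.33 / 14800.00 = 38.20 cm

X̄ = 93.06 cm, Ȳ = 38.20 cm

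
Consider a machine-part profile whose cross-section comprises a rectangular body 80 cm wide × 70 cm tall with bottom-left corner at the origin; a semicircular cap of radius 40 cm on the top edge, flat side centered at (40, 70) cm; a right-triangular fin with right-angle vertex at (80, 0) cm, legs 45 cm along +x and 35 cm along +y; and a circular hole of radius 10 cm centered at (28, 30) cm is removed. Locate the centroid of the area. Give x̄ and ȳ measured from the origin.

Part | A | x̄ᵢ | ȳᵢ | A·x̄ᵢ | A·ȳᵢ
rectangular body | 5600.00 | 40.00 | 35.00 | 224000.00 | 196000.00
semicircular top | 2513.27 | 40.00 | 86.98 | 100530.96 | 218595.86
triangular fin | 787.50 | 95.00 | 11.67 | 74812.50 | 9187.50
hole | -314.16 | 28.00 | 30.00 | -8796.46 | -9424.78
Σ | 8586.61 |  |  | 390547.01 | 414358.58
x̄ = 390547.01 / 8586.61 = 45.48 cm
ȳ = 414358.58 / 8586.61 = 48.26 cm

x̄ = 45.48 cm, ȳ = 48.26 cm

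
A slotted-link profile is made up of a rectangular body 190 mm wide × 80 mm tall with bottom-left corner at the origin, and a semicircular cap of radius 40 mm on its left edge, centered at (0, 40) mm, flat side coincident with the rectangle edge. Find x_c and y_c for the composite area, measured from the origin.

x_c = 79.11 mm, y_c = 40.00 mm

rectangular body: A = 190 × 80 = 15200.00, centroid at (95.00, 40.00).
semicircular end: A = ½π·40² = 2513.27, centroid at (-16.98, 40.00).
ΣA = 17713.27 mm²
ΣAx_c = (15200.00)(95.00) + (2513.27)(-16.98) = 1401333.33 mm³
ΣAy_c = (15200.00)(40.00) + (2513.27)(40.00) = 708530.96 mm³
x_c = 1401333.33 / 17713.27 = 79.11 mm
y_c = 708530.96 / 17713.27 = 40.00 mm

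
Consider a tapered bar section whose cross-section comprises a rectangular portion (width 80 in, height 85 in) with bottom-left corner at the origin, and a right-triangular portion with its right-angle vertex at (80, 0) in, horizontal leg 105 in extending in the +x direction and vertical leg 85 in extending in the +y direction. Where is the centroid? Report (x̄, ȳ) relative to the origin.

x̄ = 69.72 in, ȳ = 36.89 in

rectangular portion: A = 80 × 85 = 6800.00, centroid at (40.00, 42.50).
triangular portion: A = ½·105·85 = 4462.50, centroid at (115.00, 28.33).
ΣA = 11262.50 in²
ΣAx̄ = (6800.00)(40.00) + (4462.50)(115.00) = 785187.50 in³
ΣAȳ = (6800.00)(42.50) + (4462.50)(28.33) = 415437.50 in³
x̄ = 785187.50 / 11262.50 = 69.72 in
ȳ = 415437.50 / 11262.50 = 36.89 in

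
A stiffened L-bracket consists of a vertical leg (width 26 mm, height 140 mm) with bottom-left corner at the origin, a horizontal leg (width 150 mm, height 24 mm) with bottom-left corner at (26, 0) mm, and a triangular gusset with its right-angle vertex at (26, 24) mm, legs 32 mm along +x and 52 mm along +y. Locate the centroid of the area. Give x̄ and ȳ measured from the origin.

x̄ = 54.69 mm, ȳ = 41.18 mm

vertical leg: A = 26 × 140 = 3640.00, centroid at (13.00, 70.00).
horizontal leg: A = 150 × 24 = 3600.00, centroid at (101.00, 12.00).
gusset: A = ½·32·52 = 832.00, centroid at (36.67, 41.33).
ΣA = 8072.00 mm², ΣAx̄ = 441426.67 mm³, ΣAȳ = 332389.33 mm³.
x̄ = 441426.67/8072.00 = 54.69 mm; ȳ = 332389.33/8072.00 = 41.18 mm.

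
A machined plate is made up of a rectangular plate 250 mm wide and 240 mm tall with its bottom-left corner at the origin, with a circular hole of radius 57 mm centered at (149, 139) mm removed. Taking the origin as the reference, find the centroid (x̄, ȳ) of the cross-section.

x̄ = 120.08 mm, ȳ = 116.11 mm

Part | A | x̄ᵢ | ȳᵢ | A·x̄ᵢ | A·ȳᵢ
plate | 60000.00 | 125.00 | 120.00 | 7500000.00 | 7200000.00
hole | -10207.03 | 149.00 | 139.00 | -1520848.15 | -1418777.80
Σ | 49792.97 |  |  | 5979151.85 | 5781222.20
x̄ = 5979151.85 / 49792.97 = 120.08 mm
ȳ = 5781222.20 / 49792.97 = 116.11 mm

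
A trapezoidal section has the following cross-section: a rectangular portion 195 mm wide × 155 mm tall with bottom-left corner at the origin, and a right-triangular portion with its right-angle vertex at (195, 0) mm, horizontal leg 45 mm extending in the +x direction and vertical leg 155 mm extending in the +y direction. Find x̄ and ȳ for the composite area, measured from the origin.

rectangular portion: A = 195 × 155 = 30225.00, centroid at (97.50, 77.50).
triangular portion: A = ½·45·155 = 3487.50, centroid at (210.00, 51.67).
ΣA = 33712.50 mm², ΣAx̄ = 3679312.50 mm³, ΣAȳ = 2522625.00 mm³.
x̄ = 3679312.50/33712.50 = 109.14 mm; ȳ = 2522625.00/33712.50 = 74.83 mm.

x̄ = 109.14 mm, ȳ = 74.83 mm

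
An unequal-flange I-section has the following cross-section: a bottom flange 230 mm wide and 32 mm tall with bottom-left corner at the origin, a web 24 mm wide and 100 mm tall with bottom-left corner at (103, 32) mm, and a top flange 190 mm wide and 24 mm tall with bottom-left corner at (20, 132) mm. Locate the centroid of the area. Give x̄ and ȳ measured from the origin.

x̄ = 115.00 mm, ȳ = 67.82 mm

Part | A | x̄ᵢ | ȳᵢ | A·x̄ᵢ | A·ȳᵢ
bottom flange | 7360.00 | 115.00 | 16.00 | 846400.00 | 117760.00
web | 2400.00 | 115.00 | 82.00 | 276000.00 | 196800.00
top flange | 4560.00 | 115.00 | 144.00 | 524400.00 | 656640.00
Σ | 14320.00 |  |  | 1646800.00 | 971200.00
x̄ = 1646800.00 / 14320.00 = 115.00 mm
ȳ = 971200.00 / 14320.00 = 67.82 mm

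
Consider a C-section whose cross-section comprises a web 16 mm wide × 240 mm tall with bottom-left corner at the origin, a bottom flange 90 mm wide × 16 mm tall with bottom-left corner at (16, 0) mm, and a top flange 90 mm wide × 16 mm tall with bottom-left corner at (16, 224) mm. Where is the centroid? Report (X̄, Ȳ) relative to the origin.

web: A = 16 × 240 = 3840.00, centroid at (8.00, 120.00).
bottom flange: A = 90 × 16 = 1440.00, centroid at (61.00, 8.00).
top flange: A = 90 × 16 = 1440.00, centroid at (61.00, 232.00).
ΣA = 6720.00 mm²
ΣAX̄ = (3840.00)(8.00) + (1440.00)(61.00) + (1440.00)(61.00) = 206400.00 mm³
ΣAȲ = (3840.00)(120.00) + (1440.00)(8.00) + (1440.00)(232.00) = 806400.00 mm³
X̄ = 206400.00 / 6720.00 = 30.71 mm
Ȳ = 806400.00 / 6720.00 = 120.00 mm

X̄ = 30.71 mm, Ȳ = 120.00 mm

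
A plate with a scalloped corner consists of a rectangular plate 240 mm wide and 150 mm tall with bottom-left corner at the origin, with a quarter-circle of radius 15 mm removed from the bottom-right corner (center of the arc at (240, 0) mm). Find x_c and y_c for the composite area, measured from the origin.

plate: A = 240 × 150 = 36000.00, centroid at (120.00, 75.00).
removed quarter-circle: A = −¼π·15² = -176.71, centroid at (233.63, 6.37).
ΣA = 35823.29 mm²
ΣAx_c = (36000.00)(120.00) + (-176.71)(233.63) = 4278713.50 mm³
ΣAy_c = (36000.00)(75.00) + (-176.71)(6.37) = 2698875.00 mm³
x_c = 4278713.50 / 35823.29 = 119.44 mm
y_c = 2698875.00 / 35823.29 = 75.34 mm

x_c = 119.44 mm, y_c = 75.34 mm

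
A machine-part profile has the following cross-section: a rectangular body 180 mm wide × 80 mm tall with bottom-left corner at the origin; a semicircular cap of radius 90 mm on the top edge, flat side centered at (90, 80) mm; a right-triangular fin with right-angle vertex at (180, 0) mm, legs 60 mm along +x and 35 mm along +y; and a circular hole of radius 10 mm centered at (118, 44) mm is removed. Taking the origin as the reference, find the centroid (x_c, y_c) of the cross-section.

Part | A | x̄ᵢ | ȳᵢ | A·x̄ᵢ | A·ȳᵢ
rectangular body | 14400.00 | 90.00 | 40.00 | 1296000.00 | 576000.00
semicircular top | 12723.45 | 90.00 | 118.20 | 1145110.52 | 1503876.02
triangular fin | 1050.00 | 200.00 | 11.67 | 210000.00 | 12250.00
hole | -314.16 | 118.00 | 44.00 | -37070.79 | -13823.01
Σ | 27859.29 |  |  | 2614039.73 | 2078303.01
x_c = 2614039.73 / 27859.29 = 93.83 mm
y_c = 2078303.01 / 27859.29 = 74.60 mm

x_c = 93.83 mm, y_c = 74.60 mm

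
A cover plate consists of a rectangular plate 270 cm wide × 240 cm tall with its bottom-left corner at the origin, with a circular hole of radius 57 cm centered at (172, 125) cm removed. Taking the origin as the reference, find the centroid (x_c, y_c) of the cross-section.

plate: A = 270 × 240 = 64800.00, centroid at (135.00, 120.00).
hole: A = −π·57² = -10207.03, centroid at (172.00, 125.00).
ΣA = 54592.97 cm²
ΣAx_c = (64800.00)(135.00) + (-10207.03)(172.00) = 6992390.06 cm³
ΣAy_c = (64800.00)(120.00) + (-10207.03)(125.00) = 6500120.68 cm³
x_c = 6992390.06 / 54592.97 = 128.08 cm
y_c = 6500120.68 / 54592.97 = 119.07 cm

x_c = 128.08 cm, y_c = 119.07 cm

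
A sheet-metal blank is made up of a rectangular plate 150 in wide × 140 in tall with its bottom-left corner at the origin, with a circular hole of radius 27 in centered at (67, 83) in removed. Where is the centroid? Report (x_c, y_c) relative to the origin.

x_c = 75.98 in, y_c = 68.41 in

plate: A = 150 × 140 = 21000.00, centroid at (75.00, 70.00).
hole: A = −π·27² = -2290.22, centroid at (67.00, 83.00).
ΣA = 18709.78 in²
ΣAx_c = (21000.00)(75.00) + (-2290.22)(67.00) = 1421555.19 in³
ΣAy_c = (21000.00)(70.00) + (-2290.22)(83.00) = 1279911.65 in³
x_c = 1421555.19 / 18709.78 = 75.98 in
y_c = 1279911.65 / 18709.78 = 68.41 in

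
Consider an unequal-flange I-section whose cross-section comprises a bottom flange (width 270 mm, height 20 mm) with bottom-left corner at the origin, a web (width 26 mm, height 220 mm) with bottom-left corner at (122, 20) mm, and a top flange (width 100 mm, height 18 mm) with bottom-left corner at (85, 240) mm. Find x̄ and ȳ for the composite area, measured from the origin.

Part | A | x̄ᵢ | ȳᵢ | A·x̄ᵢ | A·ȳᵢ
bottom flange | 5400.00 | 135.00 | 10.00 | 729000.00 | 54000.00
web | 5720.00 | 135.00 | 130.00 | 772200.00 | 743600.00
top flange | 1800.00 | 135.00 | 249.00 | 243000.00 | 448200.00
Σ | 12920.00 |  |  | 1744200.00 | 1245800.00
x̄ = 1744200.00 / 12920.00 = 135.00 mm
ȳ = 1245800.00 / 12920.00 = 96.42 mm

x̄ = 135.00 mm, ȳ = 96.42 mm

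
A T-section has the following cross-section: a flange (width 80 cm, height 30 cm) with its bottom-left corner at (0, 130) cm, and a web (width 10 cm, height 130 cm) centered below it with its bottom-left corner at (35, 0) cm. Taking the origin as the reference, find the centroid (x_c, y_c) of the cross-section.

x_c = 40.00 cm, y_c = 116.89 cm

Part | A | x̄ᵢ | ȳᵢ | A·x̄ᵢ | A·ȳᵢ
web | 1300.00 | 40.00 | 65.00 | 52000.00 | 84500.00
flange | 2400.00 | 40.00 | 145.00 | 96000.00 | 348000.00
Σ | 3700.00 |  |  | 148000.00 | 432500.00
x_c = 148000.00 / 3700.00 = 40.00 cm
y_c = 432500.00 / 3700.00 = 116.89 cm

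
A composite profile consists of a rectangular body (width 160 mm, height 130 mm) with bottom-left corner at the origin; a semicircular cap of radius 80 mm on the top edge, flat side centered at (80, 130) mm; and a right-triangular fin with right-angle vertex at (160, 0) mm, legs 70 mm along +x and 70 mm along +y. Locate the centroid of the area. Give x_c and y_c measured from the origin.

rectangular body: A = 160 × 130 = 20800.00, centroid at (80.00, 65.00).
semicircular top: A = ½π·80² = 10053.10, centroid at (80.00, 163.95).
triangular fin: A = ½·70·70 = 2450.00, centroid at (183.33, 23.33).
ΣA = 33303.10 mm²
ΣAx_c = (20800.00)(80.00) + (10053.10)(80.00) + (2450.00)(183.33) = 2917414.39 mm³
ΣAy_c = (20800.00)(65.00) + (10053.10)(163.95) + (2450.00)(23.33) = 3057402.54 mm³
x_c = 2917414.39 / 33303.10 = 87.60 mm
y_c = 3057402.54 / 33303.10 = 91.81 mm

x_c = 87.60 mm, y_c = 91.81 mm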